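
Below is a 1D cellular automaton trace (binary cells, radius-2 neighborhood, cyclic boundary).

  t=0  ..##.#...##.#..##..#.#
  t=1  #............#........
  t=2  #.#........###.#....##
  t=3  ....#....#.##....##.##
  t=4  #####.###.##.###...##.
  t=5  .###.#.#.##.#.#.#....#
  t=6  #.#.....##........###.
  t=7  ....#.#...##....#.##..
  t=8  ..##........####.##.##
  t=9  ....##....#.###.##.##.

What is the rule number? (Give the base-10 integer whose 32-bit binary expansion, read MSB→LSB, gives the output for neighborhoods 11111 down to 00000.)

  nb #####: next=#  (t=4,i=2, bit31=1)
  nb ####.: next=#  (t=4,i=3, bit30=1)
  nb ###.#: next=.  (t=2,i=0, bit29=0)
  nb ###..: next=.  (t=4,i=15, bit28=0)
  nb ##.##: next=#  (t=3,i=19, bit27=1)
  nb ##.#.: next=.  (t=0,i=4, bit26=0)
  nb ##..#: next=.  (t=0,i=17, bit25=0)
  nb ##...: next=#  (t=3,i=0, bit24=1)
  nb #.###: next=.  (t=4,i=0, bit23=0)
  nb #.##.: next=#  (t=3,i=11, bit22=1)
  nb #.#.#: next=.  (t=5,i=5, bit21=0)
  nb #.#..: next=.  (t=0,i=5, bit20=0)
  nb #..##: next=.  (t=0,i=1, bit19=0)
  nb #..#.: next=.  (t=0,i=18, bit18=0)
  nb #...#: next=.  (t=0,i=7, bit17=0)
  nb #....: next=#  (t=1,i=2, bit16=1)
  nb .####: next=#  (t=4,i=1, bit15=1)
  nb .###.: next=#  (t=2,i=12, bit14=1)
  nb .##.#: next=.  (t=0,i=3, bit13=0)
  nb .##..: next=.  (t=0,i=16, bit12=0)
  nb .#.##: next=#  (t=3,i=10, bit11=1)
  nb .#.#.: next=.  (t=0,i=20, bit10=0)
  nb .#..#: next=#  (t=0,i=0, bit9=1)
  nb .#...: next=.  (t=0,i=6, bit8=0)
  nb ..###: next=#  (t=2,i=11, bit7=1)
  nb ..##.: next=.  (t=0,i=2, bit6=0)
  nb ..#.#: next=.  (t=0,i=19, bit5=0)
  nb ..#..: next=#  (t=1,i=0, bit4=1)
  nb ...##: next=.  (t=0,i=8, bit3=0)
  nb ...#.: next=#  (t=1,i=12, bit2=1)
  nb ....#: next=#  (t=1,i=11, bit1=1)
  nb .....: next=.  (t=1,i=3, bit0=0)
  bits 11001001010000011100101010010110 = 3376532118

3376532118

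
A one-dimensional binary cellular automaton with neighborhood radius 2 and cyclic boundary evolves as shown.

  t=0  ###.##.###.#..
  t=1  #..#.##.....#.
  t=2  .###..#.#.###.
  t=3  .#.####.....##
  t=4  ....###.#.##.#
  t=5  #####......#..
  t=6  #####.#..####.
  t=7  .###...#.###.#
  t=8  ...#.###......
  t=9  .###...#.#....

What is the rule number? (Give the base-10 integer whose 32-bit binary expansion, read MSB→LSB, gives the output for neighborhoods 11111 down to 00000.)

  ##### -> #   bit 31 = 1  t=5,i=2
  ####. -> #   bit 30 = 1  t=3,i=5
  ###.# -> .   bit 29 = 0  t=0,i=2
  ###.. -> #   bit 28 = 1  t=2,i=3
  ##.## -> #   bit 27 = 1  t=0,i=3
  ##.#. -> .   bit 26 = 0  t=0,i=10
  ##..# -> #   bit 25 = 1  t=2,i=4
  ##... -> .   bit 24 = 0  t=1,i=7
  #.### -> .   bit 23 = 0  t=0,i=7
  #.##. -> .   bit 22 = 0  t=0,i=4
  #.#.# -> .   bit 21 = 0  t=2,i=8
  #.#.. -> .   bit 20 = 0  t=0,i=11
  #..## -> .   bit 19 = 0  t=0,i=13
  #..#. -> #   bit 18 = 1  t=1,i=2
  #...# -> #   bit 17 = 1  t=7,i=5
  #.... -> #   bit 16 = 1  t=1,i=8
  .#### -> #   bit 15 = 1  t=3,i=4
  .###. -> .   bit 14 = 0  t=0,i=1
  .##.# -> #   bit 13 = 1  t=0,i=5
  .##.. -> #   bit 12 = 1  t=1,i=6
  .#.## -> .   bit 11 = 0  t=1,i=4
  .#.#. -> .   bit 10 = 0  t=1,i=13
  .#..# -> #   bit 9 = 1  t=0,i=12
  .#... -> #   bit 8 = 1  t=4,i=0
  ..### -> #   bit 7 = 1  t=0,i=0
  ..##. -> .   bit 6 = 0  t=3,i=12
  ..#.# -> #   bit 5 = 1  t=1,i=3
  ..#.. -> #   bit 4 = 1  t=5,i=11
  ...## -> #   bit 3 = 1  t=3,i=11
  ...#. -> #   bit 2 = 1  t=1,i=11
  ....# -> #   bit 1 = 1  t=1,i=10
  ..... -> .   bit 0 = 0  t=1,i=9
  bits 11011010000001111011001110111110 = 3657937854

3657937854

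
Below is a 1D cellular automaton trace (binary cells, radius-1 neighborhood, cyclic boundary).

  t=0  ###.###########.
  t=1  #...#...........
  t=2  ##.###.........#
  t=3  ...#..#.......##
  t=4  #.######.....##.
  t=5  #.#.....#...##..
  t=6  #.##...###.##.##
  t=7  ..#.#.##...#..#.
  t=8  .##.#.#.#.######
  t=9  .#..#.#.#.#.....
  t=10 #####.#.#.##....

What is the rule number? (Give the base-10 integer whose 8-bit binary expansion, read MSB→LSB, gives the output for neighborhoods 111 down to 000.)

  ###|.  b7=0 t=0,i=1
  ##.|.  b6=0 t=0,i=2
  #.#|.  b5=0 t=0,i=3
  #..|#  b4=1 t=1,i=1
  .##|#  b3=1 t=0,i=0
  .#.|#  b2=1 t=1,i=0
  ..#|#  b1=1 t=1,i=3
  ...|.  b0=0 t=1,i=2
  bits 00011110 = 30

30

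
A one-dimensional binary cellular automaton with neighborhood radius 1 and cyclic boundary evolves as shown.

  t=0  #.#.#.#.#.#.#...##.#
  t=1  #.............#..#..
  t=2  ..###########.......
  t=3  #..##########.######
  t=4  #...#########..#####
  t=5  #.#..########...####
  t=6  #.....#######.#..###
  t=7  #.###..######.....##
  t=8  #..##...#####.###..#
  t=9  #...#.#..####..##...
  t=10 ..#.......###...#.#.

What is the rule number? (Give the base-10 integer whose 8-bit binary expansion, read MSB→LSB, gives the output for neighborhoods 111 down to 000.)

  [7] ### => #  t=2,i=3
  [6] ##. => #  t=0,i=0
  [5] #.# => .  t=0,i=1
  [4] #.. => .  t=0,i=13
  [3] .## => .  t=0,i=16
  [2] .#. => .  t=0,i=2
  [1] ..# => .  t=0,i=15
  [0] ... => #  t=0,i=14
  bits 11000001 = 193

193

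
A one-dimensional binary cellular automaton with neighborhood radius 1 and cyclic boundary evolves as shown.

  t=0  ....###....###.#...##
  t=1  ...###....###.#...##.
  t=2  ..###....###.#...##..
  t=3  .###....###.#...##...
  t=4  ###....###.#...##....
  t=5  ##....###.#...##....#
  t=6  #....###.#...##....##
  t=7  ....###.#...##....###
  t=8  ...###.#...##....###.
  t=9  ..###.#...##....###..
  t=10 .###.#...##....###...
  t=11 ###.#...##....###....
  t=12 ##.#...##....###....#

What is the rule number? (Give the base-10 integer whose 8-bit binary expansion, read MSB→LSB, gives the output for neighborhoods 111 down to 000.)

  ###|#  b7=1 t=0,i=5
  ##.|.  b6=0 t=0,i=6
  #.#|#  b5=1 t=0,i=14
  #..|.  b4=0 t=0,i=0
  .##|#  b3=1 t=0,i=4
  .#.|.  b2=0 t=0,i=15
  ..#|#  b1=1 t=0,i=3
  ...|.  b0=0 t=0,i=1
  bits 10101010 = 170

170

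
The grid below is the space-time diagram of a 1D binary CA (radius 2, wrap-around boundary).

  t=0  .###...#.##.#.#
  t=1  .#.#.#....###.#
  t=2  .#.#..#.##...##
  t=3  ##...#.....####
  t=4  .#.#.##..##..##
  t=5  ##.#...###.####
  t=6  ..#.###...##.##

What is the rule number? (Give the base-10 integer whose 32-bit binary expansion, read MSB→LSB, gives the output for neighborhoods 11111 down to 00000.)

2662211930

  #####|#  b31=1 t=3,i=13
  ####.|.  b30=0 t=3,i=0
  ###.#|.  b29=0 t=1,i=12
  ###..|#  b28=1 t=0,i=3
  ##.##|#  b27=1 t=5,i=10
  ##.#.|#  b26=1 t=0,i=11
  ##..#|#  b25=1 t=4,i=7
  ##...|.  b24=0 t=0,i=4
  #.###|#  b23=1 t=0,i=1
  #.##.|.  b22=0 t=0,i=9
  #.#.#|#  b21=1 t=0,i=12
  #.#..|.  b20=0 t=1,i=5
  #..##|#  b19=1 t=4,i=8
  #..#.|#  b18=1 t=2,i=5
  #...#|#  b17=1 t=0,i=5
  #....|.  b16=0 t=1,i=7
  .####|.  b15=0 t=3,i=12
  .###.|.  b14=0 t=0,i=2
  .##.#|#  b13=1 t=0,i=10
  .##..|.  b12=0 t=2,i=9
  .#.##|.  b11=0 t=0,i=0
  .#.#.|.  b10=0 t=0,i=13
  .#..#|.  b9=0 t=2,i=4
  .#...|#  b8=1 t=1,i=6
  ..###|.  b7=0 t=1,i=10
  ..##.|#  b6=1 t=2,i=13
  ..#.#|.  b5=0 t=0,i=7
  ..#..|#  b4=1 t=3,i=5
  ...##|#  b3=1 t=1,i=9
  ...#.|.  b2=0 t=0,i=6
  ....#|#  b1=1 t=1,i=8
  .....|.  b0=0 t=3,i=8
  bits 10011110101011100010000101011010 = 2662211930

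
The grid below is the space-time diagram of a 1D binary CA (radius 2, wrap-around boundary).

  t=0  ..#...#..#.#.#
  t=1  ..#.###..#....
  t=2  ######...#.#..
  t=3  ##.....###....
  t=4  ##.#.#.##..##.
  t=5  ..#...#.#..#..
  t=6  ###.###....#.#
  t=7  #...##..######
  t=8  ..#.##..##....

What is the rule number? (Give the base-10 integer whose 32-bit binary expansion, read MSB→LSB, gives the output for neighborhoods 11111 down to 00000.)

75749622

  #####|.  b31=0 t=2,i=2
  ####.|.  b30=0 t=2,i=4
  ###.#|.  b29=0 t=6,i=2
  ###..|.  b28=0 t=1,i=6
  ##.##|.  b27=0 t=4,i=13
  ##.#.|#  b26=1 t=4,i=2
  ##..#|.  b25=0 t=1,i=7
  ##...|.  b24=0 t=2,i=6
  #.###|#  b23=1 t=1,i=4
  #.##.|.  b22=0 t=4,i=0
  #.#.#|.  b21=0 t=0,i=11
  #.#..|.  b20=0 t=0,i=13
  #..##|.  b19=0 t=2,i=13
  #..#.|.  b18=0 t=0,i=1
  #...#|#  b17=1 t=0,i=4
  #....|#  b16=1 t=1,i=11
  .####|#  b15=1 t=2,i=1
  .###.|#  b14=1 t=1,i=5
  .##.#|.  b13=0 t=4,i=1
  .##..|#  b12=1 t=3,i=1
  .#.##|#  b11=1 t=1,i=3
  .#.#.|.  b10=0 t=0,i=10
  .#..#|.  b9=0 t=0,i=0
  .#...|.  b8=0 t=0,i=3
  ..###|#  b7=1 t=2,i=0
  ..##.|#  b6=1 t=3,i=0
  ..#.#|#  b5=1 t=0,i=9
  ..#..|#  b4=1 t=0,i=2
  ...##|.  b3=0 t=3,i=6
  ...#.|#  b2=1 t=0,i=5
  ....#|#  b1=1 t=1,i=0
  .....|.  b0=0 t=1,i=12
  bits 00000100100000111101100011110110 = 75749622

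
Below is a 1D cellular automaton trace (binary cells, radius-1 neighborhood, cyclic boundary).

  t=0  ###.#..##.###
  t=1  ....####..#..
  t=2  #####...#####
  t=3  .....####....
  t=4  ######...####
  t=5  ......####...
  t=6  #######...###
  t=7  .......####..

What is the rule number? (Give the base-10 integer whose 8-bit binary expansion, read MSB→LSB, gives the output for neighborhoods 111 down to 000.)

31

  nb ###: next=.  (t=0,i=0, bit7=0)
  nb ##.: next=.  (t=0,i=2, bit6=0)
  nb #.#: next=.  (t=0,i=3, bit5=0)
  nb #..: next=#  (t=0,i=5, bit4=1)
  nb .##: next=#  (t=0,i=7, bit3=1)
  nb .#.: next=#  (t=0,i=4, bit2=1)
  nb ..#: next=#  (t=0,i=6, bit1=1)
  nb ...: next=#  (t=1,i=0, bit0=1)
  bits 00011111 = 31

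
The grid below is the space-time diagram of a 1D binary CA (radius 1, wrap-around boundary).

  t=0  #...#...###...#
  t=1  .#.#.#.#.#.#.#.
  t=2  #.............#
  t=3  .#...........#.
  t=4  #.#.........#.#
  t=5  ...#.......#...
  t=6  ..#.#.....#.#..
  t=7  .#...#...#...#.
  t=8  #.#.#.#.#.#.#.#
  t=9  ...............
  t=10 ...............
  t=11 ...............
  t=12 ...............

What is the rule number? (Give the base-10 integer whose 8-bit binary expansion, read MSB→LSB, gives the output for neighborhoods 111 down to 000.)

146

  nb ###: next=#  (t=0,i=9, bit7=1)
  nb ##.: next=.  (t=0,i=0, bit6=0)
  nb #.#: next=.  (t=1,i=2, bit5=0)
  nb #..: next=#  (t=0,i=1, bit4=1)
  nb .##: next=.  (t=0,i=8, bit3=0)
  nb .#.: next=.  (t=0,i=4, bit2=0)
  nb ..#: next=#  (t=0,i=3, bit1=1)
  nb ...: next=.  (t=0,i=2, bit0=0)
  bits 10010010 = 146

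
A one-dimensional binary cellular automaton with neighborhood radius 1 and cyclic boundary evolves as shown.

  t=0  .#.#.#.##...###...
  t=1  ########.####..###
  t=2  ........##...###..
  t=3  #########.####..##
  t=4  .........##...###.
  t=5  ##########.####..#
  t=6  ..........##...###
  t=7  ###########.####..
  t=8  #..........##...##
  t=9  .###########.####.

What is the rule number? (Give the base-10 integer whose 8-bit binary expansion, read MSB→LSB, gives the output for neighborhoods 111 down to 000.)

  ### -> .   bit 7 = 0  t=0,i=13
  ##. -> .   bit 6 = 0  t=0,i=8
  #.# -> #   bit 5 = 1  t=0,i=2
  #.. -> #   bit 4 = 1  t=0,i=9
  .## -> #   bit 3 = 1  t=0,i=7
  .#. -> #   bit 2 = 1  t=0,i=1
  ..# -> #   bit 1 = 1  t=0,i=0
  ... -> #   bit 0 = 1  t=0,i=10
  bits 00111111 = 63

63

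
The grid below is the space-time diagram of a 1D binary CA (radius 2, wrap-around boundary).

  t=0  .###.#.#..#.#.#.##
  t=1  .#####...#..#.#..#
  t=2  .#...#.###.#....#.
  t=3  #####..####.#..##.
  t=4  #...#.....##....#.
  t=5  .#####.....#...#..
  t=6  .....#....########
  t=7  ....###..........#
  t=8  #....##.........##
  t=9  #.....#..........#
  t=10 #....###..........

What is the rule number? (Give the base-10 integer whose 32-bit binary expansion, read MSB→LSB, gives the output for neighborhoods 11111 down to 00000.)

  nb #####: next=.  (t=1,i=3, bit31=0)
  nb ####.: next=.  (t=1,i=4, bit30=0)
  nb ###.#: next=#  (t=0,i=3, bit29=1)
  nb ###..: next=#  (t=1,i=5, bit28=1)
  nb ##.##: next=.  (t=0,i=0, bit27=0)
  nb ##.#.: next=#  (t=0,i=4, bit26=1)
  nb ##..#: next=.  (t=3,i=5, bit25=0)
  nb ##...: next=.  (t=1,i=6, bit24=0)
  nb #.###: next=#  (t=0,i=1, bit23=1)
  nb #.##.: next=.  (t=0,i=16, bit22=0)
  nb #.#.#: next=#  (t=0,i=5, bit21=1)
  nb #.#..: next=.  (t=0,i=7, bit20=0)
  nb #..##: next=.  (t=3,i=6, bit19=0)
  nb #..#.: next=#  (t=0,i=9, bit18=1)
  nb #...#: next=#  (t=1,i=7, bit17=1)
  nb #....: next=.  (t=2,i=13, bit16=0)
  nb .####: next=.  (t=1,i=2, bit15=0)
  nb .###.: next=#  (t=0,i=2, bit14=1)
  nb .##.#: next=#  (t=0,i=17, bit13=1)
  nb .##..: next=#  (t=4,i=11, bit12=1)
  nb .#.##: next=.  (t=0,i=15, bit11=0)
  nb .#.#.: next=.  (t=0,i=6, bit10=0)
  nb .#..#: next=.  (t=0,i=8, bit9=0)
  nb .#...: next=#  (t=2,i=2, bit8=1)
  nb ..###: next=.  (t=3,i=7, bit7=0)
  nb ..##.: next=.  (t=3,i=15, bit6=0)
  nb ..#.#: next=.  (t=0,i=10, bit5=0)
  nb ..#..: next=#  (t=1,i=9, bit4=1)
  nb ...##: next=.  (t=4,i=9, bit3=0)
  nb ...#.: next=#  (t=1,i=8, bit2=1)
  nb ....#: next=.  (t=2,i=14, bit1=0)
  nb .....: next=.  (t=4,i=7, bit0=0)
  bits 00110100101001100111000100010100 = 883323156

883323156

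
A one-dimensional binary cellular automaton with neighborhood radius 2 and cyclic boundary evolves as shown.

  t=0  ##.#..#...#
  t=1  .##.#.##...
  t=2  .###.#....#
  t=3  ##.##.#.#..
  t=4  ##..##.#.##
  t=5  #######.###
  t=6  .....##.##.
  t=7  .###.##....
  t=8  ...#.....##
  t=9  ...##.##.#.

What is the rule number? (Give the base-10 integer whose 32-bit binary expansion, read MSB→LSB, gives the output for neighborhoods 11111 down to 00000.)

  [31] ##### => .  t=5,i=0
  [30] ####. => #  t=4,i=0
  [29] ###.# => #  t=0,i=1
  [28] ###.. => #  t=4,i=1
  [27] ##.## => .  t=3,i=2
  [26] ##.#. => #  t=0,i=2
  [25] ##..# => #  t=4,i=2
  [24] ##... => .  t=1,i=8
  [23] #.### => #  t=2,i=1
  [22] #.##. => .  t=1,i=6
  [21] #.#.# => .  t=1,i=4
  [20] #.#.. => .  t=0,i=3
  [19] #..## => #  t=3,i=10
  [18] #..#. => .  t=0,i=5
  [17] #...# => .  t=0,i=8
  [16] #.... => .  t=1,i=9
  [15] .#### => #  t=4,i=10
  [14] .###. => .  t=0,i=0
  [13] .##.# => #  t=1,i=2
  [12] .##.. => .  t=1,i=7
  [11] .#.## => #  t=1,i=5
  [10] .#.#. => #  t=3,i=7
  [9] .#..# => #  t=0,i=4
  [8] .#... => #  t=0,i=7
  [7] ..### => .  t=0,i=10
  [6] ..##. => #  t=1,i=1
  [5] ..#.# => .  t=2,i=10
  [4] ..#.. => #  t=0,i=6
  [3] ...## => .  t=0,i=9
  [2] ...#. => .  t=2,i=9
  [1] ....# => #  t=1,i=10
  [0] ..... => #  t=6,i=1
  bits 01110110100010001010111101010011 = 1988669267

1988669267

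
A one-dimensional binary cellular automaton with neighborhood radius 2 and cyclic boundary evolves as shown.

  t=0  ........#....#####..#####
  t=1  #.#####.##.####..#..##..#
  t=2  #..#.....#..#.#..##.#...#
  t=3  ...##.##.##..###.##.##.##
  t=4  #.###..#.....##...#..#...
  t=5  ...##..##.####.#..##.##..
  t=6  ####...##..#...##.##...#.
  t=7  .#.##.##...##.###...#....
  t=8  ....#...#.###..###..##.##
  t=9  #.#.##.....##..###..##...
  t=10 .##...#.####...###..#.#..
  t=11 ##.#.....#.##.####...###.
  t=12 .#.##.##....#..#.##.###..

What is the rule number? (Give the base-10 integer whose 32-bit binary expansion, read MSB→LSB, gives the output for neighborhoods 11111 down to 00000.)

288417755

  nb #####: next=.  (t=0,i=15, bit31=0)
  nb ####.: next=.  (t=0,i=16, bit30=0)
  nb ###.#: next=.  (t=1,i=6, bit29=0)
  nb ###..: next=#  (t=0,i=17, bit28=1)
  nb ##.##: next=.  (t=1,i=1, bit27=0)
  nb ##.#.: next=.  (t=2,i=19, bit26=0)
  nb ##..#: next=.  (t=0,i=18, bit25=0)
  nb ##...: next=#  (t=0,i=0, bit24=1)
  nb #.###: next=.  (t=1,i=2, bit23=0)
  nb #.##.: next=.  (t=1,i=8, bit22=0)
  nb #.#.#: next=#  (t=9,i=2, bit21=1)
  nb #.#..: next=#  (t=2,i=14, bit20=1)
  nb #..##: next=.  (t=0,i=19, bit19=0)
  nb #..#.: next=.  (t=1,i=16, bit18=0)
  nb #...#: next=.  (t=2,i=22, bit17=0)
  nb #....: next=.  (t=0,i=1, bit16=0)
  nb .####: next=#  (t=0,i=14, bit15=1)
  nb .###.: next=#  (t=3,i=14, bit14=1)
  nb .##.#: next=#  (t=1,i=0, bit13=1)
  nb .##..: next=.  (t=1,i=21, bit12=0)
  nb .#.##: next=.  (t=4,i=1, bit11=0)
  nb .#.#.: next=#  (t=2,i=13, bit10=1)
  nb .#..#: next=#  (t=1,i=18, bit9=1)
  nb .#...: next=#  (t=0,i=9, bit8=1)
  nb ..###: next=#  (t=0,i=13, bit7=1)
  nb ..##.: next=#  (t=1,i=20, bit6=1)
  nb ..#.#: next=.  (t=2,i=12, bit5=0)
  nb ..#..: next=#  (t=0,i=8, bit4=1)
  nb ...##: next=#  (t=0,i=12, bit3=1)
  nb ...#.: next=.  (t=0,i=7, bit2=0)
  nb ....#: next=#  (t=0,i=6, bit1=1)
  nb .....: next=#  (t=0,i=2, bit0=1)
  bits 00010001001100001110011111011011 = 288417755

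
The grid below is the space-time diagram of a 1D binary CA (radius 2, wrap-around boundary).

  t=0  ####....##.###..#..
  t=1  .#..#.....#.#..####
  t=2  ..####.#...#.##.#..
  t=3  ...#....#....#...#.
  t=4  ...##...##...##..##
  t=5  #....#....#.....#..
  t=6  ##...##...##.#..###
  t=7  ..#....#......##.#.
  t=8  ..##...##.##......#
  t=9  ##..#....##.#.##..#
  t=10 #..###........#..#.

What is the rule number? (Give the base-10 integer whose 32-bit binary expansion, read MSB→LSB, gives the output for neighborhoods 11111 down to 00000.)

156026641

  nb #####: next=.  (t=6,i=18, bit31=0)
  nb ####.: next=.  (t=0,i=2, bit30=0)
  nb ###.#: next=.  (t=1,i=18, bit29=0)
  nb ###..: next=.  (t=0,i=3, bit28=0)
  nb ##.##: next=#  (t=0,i=10, bit27=1)
  nb ##.#.: next=.  (t=1,i=0, bit26=0)
  nb ##..#: next=.  (t=0,i=14, bit25=0)
  nb ##...: next=#  (t=0,i=4, bit24=1)
  nb #.###: next=.  (t=0,i=11, bit23=0)
  nb #.##.: next=#  (t=2,i=13, bit22=1)
  nb #.#.#: next=.  (t=9,i=12, bit21=0)
  nb #.#..: next=.  (t=1,i=1, bit20=0)
  nb #..##: next=#  (t=0,i=18, bit19=1)
  nb #..#.: next=#  (t=0,i=15, bit18=1)
  nb #...#: next=.  (t=2,i=9, bit17=0)
  nb #....: next=.  (t=0,i=5, bit16=0)
  nb .####: next=#  (t=0,i=1, bit15=1)
  nb .###.: next=#  (t=0,i=12, bit14=1)
  nb .##.#: next=.  (t=0,i=9, bit13=0)
  nb .##..: next=.  (t=4,i=4, bit12=0)
  nb .#.##: next=.  (t=2,i=12, bit11=0)
  nb .#.#.: next=#  (t=1,i=11, bit10=1)
  nb .#..#: next=#  (t=0,i=17, bit9=1)
  nb .#...: next=#  (t=1,i=5, bit8=1)
  nb ..###: next=.  (t=0,i=0, bit7=0)
  nb ..##.: next=.  (t=0,i=8, bit6=0)
  nb ..#.#: next=.  (t=1,i=10, bit5=0)
  nb ..#..: next=#  (t=0,i=16, bit4=1)
  nb ...##: next=.  (t=0,i=7, bit3=0)
  nb ...#.: next=.  (t=1,i=9, bit2=0)
  nb ....#: next=.  (t=0,i=6, bit1=0)
  nb .....: next=#  (t=1,i=7, bit0=1)
  bits 00001001010011001100011100010001 = 156026641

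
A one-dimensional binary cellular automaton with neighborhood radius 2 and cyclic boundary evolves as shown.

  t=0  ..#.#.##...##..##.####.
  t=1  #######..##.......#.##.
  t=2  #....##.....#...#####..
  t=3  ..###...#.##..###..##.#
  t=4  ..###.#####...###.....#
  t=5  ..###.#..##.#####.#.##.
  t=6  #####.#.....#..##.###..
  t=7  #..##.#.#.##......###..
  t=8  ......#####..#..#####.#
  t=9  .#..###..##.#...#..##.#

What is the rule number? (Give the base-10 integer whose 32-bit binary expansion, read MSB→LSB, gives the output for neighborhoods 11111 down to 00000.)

  ##### -> .   bit 31 = 0  t=1,i=2
  ####. -> #   bit 30 = 1  t=0,i=20
  ###.# -> #   bit 29 = 1  t=4,i=4
  ###.. -> #   bit 28 = 1  t=0,i=21
  ##.## -> .   bit 27 = 0  t=0,i=17
  ##.#. -> .   bit 26 = 0  t=3,i=21
  ##..# -> .   bit 25 = 0  t=0,i=13
  ##... -> .   bit 24 = 0  t=0,i=8
  #.### -> #   bit 23 = 1  t=0,i=18
  #.##. -> #   bit 22 = 1  t=0,i=6
  #.#.# -> #   bit 21 = 1  t=0,i=4
  #.#.. -> #   bit 20 = 1  t=3,i=22
  #..## -> .   bit 19 = 0  t=0,i=14
  #..#. -> #   bit 18 = 1  t=2,i=22
  #...# -> #   bit 17 = 1  t=0,i=0
  #.... -> #   bit 16 = 1  t=1,i=12
  .#### -> .   bit 15 = 0  t=0,i=19
  .###. -> #   bit 14 = 1  t=3,i=3
  .##.# -> .   bit 13 = 0  t=0,i=16
  .##.. -> .   bit 12 = 0  t=0,i=7
  .#.## -> #   bit 11 = 1  t=0,i=5
  .#.#. -> #   bit 10 = 1  t=0,i=3
  .#..# -> .   bit 9 = 0  t=3,i=0
  .#... -> .   bit 8 = 0  t=2,i=1
  ..### -> #   bit 7 = 1  t=2,i=16
  ..##. -> .   bit 6 = 0  t=0,i=11
  ..#.# -> #   bit 5 = 1  t=0,i=2
  ..#.. -> .   bit 4 = 0  t=2,i=0
  ...## -> #   bit 3 = 1  t=0,i=10
  ...#. -> #   bit 2 = 1  t=0,i=1
  ....# -> #   bit 1 = 1  t=1,i=16
  ..... -> .   bit 0 = 0  t=1,i=13
  bits 01110000111101110100110010101110 = 1895255214

1895255214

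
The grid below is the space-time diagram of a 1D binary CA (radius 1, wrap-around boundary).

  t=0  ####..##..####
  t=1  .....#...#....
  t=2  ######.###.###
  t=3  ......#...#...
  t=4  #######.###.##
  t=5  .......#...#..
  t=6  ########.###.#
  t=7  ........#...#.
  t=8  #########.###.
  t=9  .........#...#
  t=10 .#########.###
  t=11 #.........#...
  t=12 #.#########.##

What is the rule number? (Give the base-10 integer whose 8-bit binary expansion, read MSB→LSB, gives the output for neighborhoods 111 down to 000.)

  nb ###: next=.  (t=0,i=0, bit7=0)
  nb ##.: next=.  (t=0,i=3, bit6=0)
  nb #.#: next=#  (t=2,i=6, bit5=1)
  nb #..: next=.  (t=0,i=4, bit4=0)
  nb .##: next=.  (t=0,i=6, bit3=0)
  nb .#.: next=#  (t=1,i=5, bit2=1)
  nb ..#: next=#  (t=0,i=5, bit1=1)
  nb ...: next=#  (t=1,i=0, bit0=1)
  bits 00100111 = 39

39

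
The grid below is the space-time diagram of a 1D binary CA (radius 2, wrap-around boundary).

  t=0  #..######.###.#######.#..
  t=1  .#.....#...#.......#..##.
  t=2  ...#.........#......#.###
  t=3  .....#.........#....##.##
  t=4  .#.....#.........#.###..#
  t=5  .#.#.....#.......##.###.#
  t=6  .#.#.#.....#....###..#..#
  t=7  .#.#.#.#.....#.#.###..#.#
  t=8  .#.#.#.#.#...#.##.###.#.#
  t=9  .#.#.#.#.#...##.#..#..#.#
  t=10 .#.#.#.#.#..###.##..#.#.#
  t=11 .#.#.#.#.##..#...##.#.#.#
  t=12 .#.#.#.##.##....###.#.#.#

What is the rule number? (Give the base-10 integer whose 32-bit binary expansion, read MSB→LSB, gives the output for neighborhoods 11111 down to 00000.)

  ##### -> .   bit 31 = 0  t=0,i=5
  ####. -> #   bit 30 = 1  t=0,i=7
  ###.# -> .   bit 29 = 0  t=0,i=8
  ###.. -> #   bit 28 = 1  t=2,i=24
  ##.## -> .   bit 27 = 0  t=0,i=9
  ##.#. -> .   bit 26 = 0  t=0,i=21
  ##..# -> #   bit 25 = 1  t=1,i=24
  ##... -> .   bit 24 = 0  t=2,i=0
  #.### -> .   bit 23 = 0  t=0,i=10
  #.##. -> .   bit 22 = 0  t=3,i=23
  #.#.# -> #   bit 21 = 1  t=5,i=1
  #.#.. -> #   bit 20 = 1  t=0,i=22
  #..## -> .   bit 19 = 0  t=0,i=2
  #..#. -> .   bit 18 = 0  t=0,i=24
  #...# -> .   bit 17 = 0  t=1,i=9
  #.... -> #   bit 16 = 1  t=1,i=3
  .#### -> .   bit 15 = 0  t=0,i=4
  .###. -> #   bit 14 = 1  t=0,i=11
  .##.# -> #   bit 13 = 1  t=3,i=21
  .##.. -> #   bit 12 = 1  t=1,i=23
  .#.## -> #   bit 11 = 1  t=2,i=21
  .#.#. -> .   bit 10 = 0  t=4,i=0
  .#..# -> #   bit 9 = 1  t=0,i=1
  .#... -> .   bit 8 = 0  t=1,i=2
  ..### -> .   bit 7 = 0  t=0,i=3
  ..##. -> #   bit 6 = 1  t=1,i=22
  ..#.# -> #   bit 5 = 1  t=2,i=20
  ..#.. -> .   bit 4 = 0  t=0,i=0
  ...## -> #   bit 3 = 1  t=3,i=19
  ...#. -> .   bit 2 = 0  t=1,i=6
  ....# -> .   bit 1 = 0  t=1,i=5
  ..... -> .   bit 0 = 0  t=1,i=4
  bits 01010010001100010111101001101000 = 1378974312

1378974312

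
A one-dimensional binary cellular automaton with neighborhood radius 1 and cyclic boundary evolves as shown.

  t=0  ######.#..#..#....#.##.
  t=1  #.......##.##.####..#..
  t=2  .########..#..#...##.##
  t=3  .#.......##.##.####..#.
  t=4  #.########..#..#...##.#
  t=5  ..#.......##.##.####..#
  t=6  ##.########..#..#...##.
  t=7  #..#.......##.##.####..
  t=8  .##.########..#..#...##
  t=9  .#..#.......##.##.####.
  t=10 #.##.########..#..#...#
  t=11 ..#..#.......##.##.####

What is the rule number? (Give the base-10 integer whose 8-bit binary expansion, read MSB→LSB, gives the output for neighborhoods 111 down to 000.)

  ###|.  b7=0 t=0,i=1
  ##.|.  b6=0 t=0,i=5
  #.#|.  b5=0 t=0,i=6
  #..|#  b4=1 t=0,i=8
  .##|#  b3=1 t=0,i=0
  .#.|.  b2=0 t=0,i=7
  ..#|#  b1=1 t=0,i=9
  ...|#  b0=1 t=0,i=15
  bits 00011011 = 27

27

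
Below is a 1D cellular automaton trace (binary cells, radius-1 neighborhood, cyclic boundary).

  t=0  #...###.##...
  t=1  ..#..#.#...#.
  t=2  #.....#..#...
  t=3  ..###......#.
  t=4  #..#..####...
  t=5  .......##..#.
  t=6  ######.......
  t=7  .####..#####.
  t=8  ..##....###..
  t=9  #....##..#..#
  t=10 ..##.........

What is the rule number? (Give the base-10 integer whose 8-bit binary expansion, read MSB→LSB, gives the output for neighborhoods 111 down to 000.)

  nb ###: next=#  (t=0,i=5, bit7=1)
  nb ##.: next=.  (t=0,i=6, bit6=0)
  nb #.#: next=#  (t=0,i=7, bit5=1)
  nb #..: next=.  (t=0,i=1, bit4=0)
  nb .##: next=.  (t=0,i=4, bit3=0)
  nb .#.: next=.  (t=0,i=0, bit2=0)
  nb ..#: next=.  (t=0,i=3, bit1=0)
  nb ...: next=#  (t=0,i=2, bit0=1)
  bits 10100001 = 161

161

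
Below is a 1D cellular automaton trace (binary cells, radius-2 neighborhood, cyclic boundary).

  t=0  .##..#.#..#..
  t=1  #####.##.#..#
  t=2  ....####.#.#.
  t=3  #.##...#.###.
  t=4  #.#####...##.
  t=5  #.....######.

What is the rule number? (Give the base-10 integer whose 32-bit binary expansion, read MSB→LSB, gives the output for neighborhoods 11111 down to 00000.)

998208590

  #####|.  b31=0 t=1,i=1
  ####.|.  b30=0 t=1,i=3
  ###.#|#  b29=1 t=1,i=4
  ###..|#  b28=1 t=4,i=6
  ##.##|#  b27=1 t=1,i=5
  ##.#.|.  b26=0 t=1,i=8
  ##..#|#  b25=1 t=0,i=3
  ##...|#  b24=1 t=3,i=4
  #.###|.  b23=0 t=3,i=9
  #.##.|#  b22=1 t=1,i=6
  #.#.#|#  b21=1 t=2,i=9
  #.#..|#  b20=1 t=0,i=7
  #..##|#  b19=1 t=1,i=11
  #..#.|#  b18=1 t=0,i=4
  #...#|#  b17=1 t=0,i=12
  #....|#  b16=1 t=2,i=0
  .####|.  b15=0 t=1,i=0
  .###.|#  b14=1 t=3,i=10
  .##.#|#  b13=1 t=1,i=7
  .##..|#  b12=1 t=0,i=2
  .#.##|.  b11=0 t=3,i=1
  .#.#.|#  b10=1 t=0,i=6
  .#..#|.  b9=0 t=0,i=8
  .#...|.  b8=0 t=0,i=11
  ..###|.  b7=0 t=1,i=12
  ..##.|#  b6=1 t=0,i=1
  ..#.#|.  b5=0 t=0,i=5
  ..#..|.  b4=0 t=0,i=10
  ...##|#  b3=1 t=0,i=0
  ...#.|#  b2=1 t=3,i=6
  ....#|#  b1=1 t=2,i=2
  .....|.  b0=0 t=2,i=1
  bits 00111011011111110111010001001110 = 998208590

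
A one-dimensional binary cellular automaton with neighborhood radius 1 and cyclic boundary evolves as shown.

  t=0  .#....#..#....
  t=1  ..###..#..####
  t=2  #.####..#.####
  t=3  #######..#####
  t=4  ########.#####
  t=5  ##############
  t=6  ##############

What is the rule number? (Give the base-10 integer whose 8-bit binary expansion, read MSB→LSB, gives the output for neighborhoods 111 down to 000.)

249

  [7] ### => #  t=1,i=3
  [6] ##. => #  t=1,i=4
  [5] #.# => #  t=2,i=1
  [4] #.. => #  t=0,i=2
  [3] .## => #  t=1,i=2
  [2] .#. => .  t=0,i=1
  [1] ..# => .  t=0,i=0
  [0] ... => #  t=0,i=3
  bits 11111001 = 249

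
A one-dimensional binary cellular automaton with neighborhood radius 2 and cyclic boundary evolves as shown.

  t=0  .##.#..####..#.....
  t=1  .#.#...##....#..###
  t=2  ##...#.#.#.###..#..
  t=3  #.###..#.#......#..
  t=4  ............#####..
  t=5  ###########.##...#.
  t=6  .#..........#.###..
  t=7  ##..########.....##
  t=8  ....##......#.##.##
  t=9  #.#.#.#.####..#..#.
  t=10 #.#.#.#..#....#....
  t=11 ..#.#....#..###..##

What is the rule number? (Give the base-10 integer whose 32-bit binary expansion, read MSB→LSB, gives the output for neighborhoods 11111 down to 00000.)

90341591

  [31] ##### => .  t=4,i=14
  [30] ####. => .  t=0,i=9
  [29] ###.# => .  t=1,i=18
  [28] ###.. => .  t=0,i=10
  [27] ##.## => .  t=5,i=11
  [26] ##.#. => #  t=0,i=3
  [25] ##..# => .  t=0,i=11
  [24] ##... => #  t=1,i=9
  [23] #.### => .  t=2,i=11
  [22] #.##. => #  t=5,i=12
  [21] #.#.# => #  t=1,i=1
  [20] #.#.. => .  t=0,i=4
  [19] #..## => .  t=0,i=6
  [18] #..#. => .  t=0,i=12
  [17] #...# => #  t=1,i=5
  [16] #.... => .  t=0,i=15
  [15] .#### => #  t=0,i=8
  [14] .###. => .  t=1,i=17
  [13] .##.# => .  t=0,i=2
  [12] .##.. => .  t=1,i=8
  [11] .#.## => .  t=2,i=10
  [10] .#.#. => .  t=1,i=2
  [9] .#..# => .  t=0,i=5
  [8] .#... => .  t=0,i=14
  [7] ..### => #  t=0,i=7
  [6] ..##. => #  t=0,i=1
  [5] ..#.# => .  t=2,i=5
  [4] ..#.. => #  t=0,i=13
  [3] ...## => .  t=0,i=0
  [2] ...#. => #  t=1,i=12
  [1] ....# => #  t=0,i=18
  [0] ..... => #  t=0,i=16
  bits 00000101011000101000000011010111 = 90341591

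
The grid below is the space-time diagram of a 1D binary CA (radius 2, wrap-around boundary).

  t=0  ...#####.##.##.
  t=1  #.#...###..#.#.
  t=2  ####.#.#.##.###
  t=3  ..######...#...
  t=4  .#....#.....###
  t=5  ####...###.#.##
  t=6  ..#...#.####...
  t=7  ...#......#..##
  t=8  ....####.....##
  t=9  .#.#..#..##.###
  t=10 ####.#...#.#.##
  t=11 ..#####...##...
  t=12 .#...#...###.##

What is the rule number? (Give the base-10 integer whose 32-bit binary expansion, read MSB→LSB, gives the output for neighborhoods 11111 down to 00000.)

  nb #####: next=.  (t=0,i=5, bit31=0)
  nb ####.: next=#  (t=0,i=6, bit30=1)
  nb ###.#: next=#  (t=0,i=7, bit29=1)
  nb ###..: next=.  (t=1,i=8, bit28=0)
  nb ##.##: next=#  (t=0,i=8, bit27=1)
  nb ##.#.: next=#  (t=2,i=4, bit26=1)
  nb ##..#: next=#  (t=1,i=9, bit25=1)
  nb ##...: next=.  (t=0,i=14, bit24=0)
  nb #.###: next=.  (t=2,i=12, bit23=0)
  nb #.##.: next=.  (t=0,i=9, bit22=0)
  nb #.#.#: next=#  (t=1,i=0, bit21=1)
  nb #.#..: next=#  (t=1,i=2, bit20=1)
  nb #..##: next=.  (t=7,i=12, bit19=0)
  nb #..#.: next=#  (t=1,i=10, bit18=1)
  nb #...#: next=.  (t=1,i=4, bit17=0)
  nb #....: next=#  (t=0,i=0, bit16=1)
  nb .####: next=.  (t=0,i=4, bit15=0)
  nb .###.: next=#  (t=1,i=7, bit14=1)
  nb .##.#: next=.  (t=0,i=10, bit13=0)
  nb .##..: next=#  (t=0,i=13, bit12=1)
  nb .#.##: next=.  (t=2,i=8, bit11=0)
  nb .#.#.: next=#  (t=1,i=1, bit10=1)
  nb .#..#: next=.  (t=7,i=11, bit9=0)
  nb .#...: next=#  (t=1,i=3, bit8=1)
  nb ..###: next=.  (t=0,i=3, bit7=0)
  nb ..##.: next=#  (t=7,i=13, bit6=1)
  nb ..#.#: next=.  (t=1,i=11, bit5=0)
  nb ..#..: next=.  (t=3,i=11, bit4=0)
  nb ...##: next=#  (t=0,i=2, bit3=1)
  nb ...#.: next=.  (t=3,i=10, bit2=0)
  nb ....#: next=.  (t=0,i=1, bit1=0)
  nb .....: next=#  (t=3,i=14, bit0=1)
  bits 01101110001101010101010101001001 = 1848989001

1848989001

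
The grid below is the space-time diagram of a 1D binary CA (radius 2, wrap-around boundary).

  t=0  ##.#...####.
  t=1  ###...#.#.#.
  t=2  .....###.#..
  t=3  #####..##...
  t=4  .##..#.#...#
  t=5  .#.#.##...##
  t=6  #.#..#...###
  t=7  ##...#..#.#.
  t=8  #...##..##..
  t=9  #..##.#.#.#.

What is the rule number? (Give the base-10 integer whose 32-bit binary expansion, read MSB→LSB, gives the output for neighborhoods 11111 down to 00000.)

2789254271

  [31] ##### => #  t=3,i=2
  [30] ####. => .  t=0,i=9
  [29] ###.# => #  t=0,i=10
  [28] ###.. => .  t=1,i=2
  [27] ##.## => .  t=0,i=11
  [26] ##.#. => #  t=0,i=2
  [25] ##..# => #  t=3,i=5
  [24] ##... => .  t=1,i=3
  [23] #.### => .  t=1,i=0
  [22] #.##. => #  t=0,i=0
  [21] #.#.# => .  t=1,i=8
  [20] #.#.. => .  t=0,i=3
  [19] #..## => .  t=3,i=6
  [18] #..#. => .  t=4,i=4
  [17] #...# => .  t=0,i=5
  [16] #.... => .  t=2,i=11
  [15] .#### => #  t=0,i=8
  [14] .###. => .  t=1,i=1
  [13] .##.# => #  t=0,i=1
  [12] .##.. => .  t=3,i=8
  [11] .#.## => .  t=1,i=11
  [10] .#.#. => #  t=1,i=7
  [9] .#..# => .  t=6,i=3
  [8] .#... => .  t=0,i=4
  [7] ..### => .  t=0,i=7
  [6] ..##. => #  t=3,i=7
  [5] ..#.# => #  t=1,i=6
  [4] ..#.. => #  t=6,i=5
  [3] ...## => #  t=0,i=6
  [2] ...#. => #  t=1,i=5
  [1] ....# => #  t=2,i=3
  [0] ..... => #  t=2,i=0
  bits 10100110010000001010010001111111 = 2789254271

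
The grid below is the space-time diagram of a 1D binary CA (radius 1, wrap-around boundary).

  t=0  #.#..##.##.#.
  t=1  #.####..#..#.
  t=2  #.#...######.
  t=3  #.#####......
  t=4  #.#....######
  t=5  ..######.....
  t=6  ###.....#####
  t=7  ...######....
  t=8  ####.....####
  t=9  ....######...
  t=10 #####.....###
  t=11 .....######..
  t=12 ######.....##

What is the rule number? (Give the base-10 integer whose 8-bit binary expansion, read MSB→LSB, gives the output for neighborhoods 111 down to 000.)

  ###|.  b7=0 t=1,i=3
  ##.|.  b6=0 t=0,i=6
  #.#|.  b5=0 t=0,i=1
  #..|#  b4=1 t=0,i=3
  .##|#  b3=1 t=0,i=5
  .#.|#  b2=1 t=0,i=0
  ..#|#  b1=1 t=0,i=4
  ...|#  b0=1 t=2,i=4
  bits 00011111 = 31

31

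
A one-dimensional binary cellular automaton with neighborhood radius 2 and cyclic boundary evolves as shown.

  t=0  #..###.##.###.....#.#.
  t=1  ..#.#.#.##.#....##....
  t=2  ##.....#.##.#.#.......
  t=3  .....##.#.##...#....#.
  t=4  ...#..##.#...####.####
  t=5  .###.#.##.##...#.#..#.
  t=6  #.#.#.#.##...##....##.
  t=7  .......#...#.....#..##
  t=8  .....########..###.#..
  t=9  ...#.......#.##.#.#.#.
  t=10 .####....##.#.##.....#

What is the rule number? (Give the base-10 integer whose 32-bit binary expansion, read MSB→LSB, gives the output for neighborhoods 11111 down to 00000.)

1309567254

  #####|.  b31=0 t=8,i=7
  ####.|#  b30=1 t=4,i=15
  ###.#|.  b29=0 t=0,i=5
  ###..|.  b28=0 t=0,i=12
  ##.##|#  b27=1 t=0,i=6
  ##.#.|#  b26=1 t=1,i=10
  ##..#|#  b25=1 t=8,i=13
  ##...|.  b24=0 t=0,i=13
  #.###|.  b23=0 t=0,i=10
  #.##.|.  b22=0 t=0,i=7
  #.#.#|.  b21=0 t=0,i=20
  #.#..|.  b20=0 t=0,i=0
  #..##|#  b19=1 t=0,i=2
  #..#.|#  b18=1 t=5,i=19
  #...#|#  b17=1 t=3,i=13
  #....|.  b16=0 t=0,i=14
  .####|.  b15=0 t=4,i=14
  .###.|#  b14=1 t=0,i=4
  .##.#|#  b13=1 t=0,i=8
  .##..|.  b12=0 t=1,i=17
  .#.##|#  b11=1 t=1,i=7
  .#.#.|.  b10=0 t=0,i=19
  .#..#|.  b9=0 t=0,i=1
  .#...|#  b8=1 t=1,i=12
  ..###|.  b7=0 t=0,i=3
  ..##.|.  b6=0 t=1,i=16
  ..#.#|.  b5=0 t=0,i=18
  ..#..|#  b4=1 t=3,i=15
  ...##|.  b3=0 t=1,i=15
  ...#.|#  b2=1 t=0,i=17
  ....#|#  b1=1 t=0,i=16
  .....|.  b0=0 t=0,i=15
  bits 01001110000011100110100100010110 = 1309567254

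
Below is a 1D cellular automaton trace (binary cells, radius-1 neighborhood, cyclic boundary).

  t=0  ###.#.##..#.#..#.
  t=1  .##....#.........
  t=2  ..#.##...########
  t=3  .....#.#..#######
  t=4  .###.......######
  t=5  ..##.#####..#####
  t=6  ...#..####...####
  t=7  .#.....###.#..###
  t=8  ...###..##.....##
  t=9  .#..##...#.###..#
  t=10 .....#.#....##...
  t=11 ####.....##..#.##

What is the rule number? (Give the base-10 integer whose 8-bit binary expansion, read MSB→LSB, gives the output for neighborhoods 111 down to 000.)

  nb ###: next=#  (t=0,i=1, bit7=1)
  nb ##.: next=#  (t=0,i=2, bit6=1)
  nb #.#: next=.  (t=0,i=3, bit5=0)
  nb #..: next=.  (t=0,i=8, bit4=0)
  nb .##: next=.  (t=0,i=0, bit3=0)
  nb .#.: next=.  (t=0,i=4, bit2=0)
  nb ..#: next=.  (t=0,i=9, bit1=0)
  nb ...: next=#  (t=1,i=4, bit0=1)
  bits 11000001 = 193

193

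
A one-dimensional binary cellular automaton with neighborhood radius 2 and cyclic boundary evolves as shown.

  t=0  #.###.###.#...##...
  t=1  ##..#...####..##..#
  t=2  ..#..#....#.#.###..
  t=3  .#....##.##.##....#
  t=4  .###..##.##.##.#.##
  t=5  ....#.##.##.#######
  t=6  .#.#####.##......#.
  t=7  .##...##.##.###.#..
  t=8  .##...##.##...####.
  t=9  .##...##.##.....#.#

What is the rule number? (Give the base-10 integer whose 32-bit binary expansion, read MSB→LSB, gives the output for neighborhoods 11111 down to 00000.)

  ##### -> .   bit 31 = 0  t=5,i=14
  ####. -> #   bit 30 = 1  t=1,i=10
  ###.# -> #   bit 29 = 1  t=0,i=4
  ###.. -> .   bit 28 = 0  t=1,i=1
  ##.## -> .   bit 27 = 0  t=0,i=5
  ##.#. -> #   bit 26 = 1  t=0,i=9
  ##..# -> #   bit 25 = 1  t=1,i=2
  ##... -> .   bit 24 = 0  t=0,i=16
  #.### -> .   bit 23 = 0  t=0,i=2
  #.##. -> #   bit 22 = 1  t=3,i=9
  #.#.# -> #   bit 21 = 1  t=2,i=12
  #.#.. -> #   bit 20 = 1  t=0,i=10
  #..## -> .   bit 19 = 0  t=1,i=13
  #..#. -> .   bit 18 = 0  t=1,i=3
  #...# -> .   bit 17 = 0  t=0,i=12
  #.... -> #   bit 16 = 1  t=2,i=7
  .#### -> .   bit 15 = 0  t=1,i=9
  .###. -> .   bit 14 = 0  t=0,i=3
  .##.# -> #   bit 13 = 1  t=3,i=7
  .##.. -> #   bit 12 = 1  t=0,i=15
  .#.## -> #   bit 11 = 1  t=0,i=1
  .#.#. -> .   bit 10 = 0  t=2,i=11
  .#..# -> .   bit 9 = 0  t=2,i=3
  .#... -> #   bit 8 = 1  t=0,i=11
  ..### -> .   bit 7 = 0  t=1,i=8
  ..##. -> #   bit 6 = 1  t=0,i=14
  ..#.# -> #   bit 5 = 1  t=0,i=0
  ..#.. -> .   bit 4 = 0  t=1,i=4
  ...## -> .   bit 3 = 0  t=0,i=13
  ...#. -> #   bit 2 = 1  t=0,i=18
  ....# -> .   bit 1 = 0  t=2,i=0
  ..... -> #   bit 0 = 1  t=6,i=13
  bits 01100110011100010011100101100101 = 1718696293

1718696293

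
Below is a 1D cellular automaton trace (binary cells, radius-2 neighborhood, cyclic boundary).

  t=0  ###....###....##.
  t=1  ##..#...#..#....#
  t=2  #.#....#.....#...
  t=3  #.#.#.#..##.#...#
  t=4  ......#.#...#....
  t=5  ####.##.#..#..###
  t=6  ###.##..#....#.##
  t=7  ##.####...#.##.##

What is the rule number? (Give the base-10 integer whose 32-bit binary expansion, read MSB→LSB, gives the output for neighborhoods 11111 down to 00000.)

3403272229

  ##### -> #   bit 31 = 1  t=5,i=0
  ####. -> #   bit 30 = 1  t=5,i=2
  ###.# -> .   bit 29 = 0  t=5,i=3
  ###.. -> .   bit 28 = 0  t=0,i=2
  ##.## -> #   bit 27 = 1  t=0,i=16
  ##.#. -> .   bit 26 = 0  t=3,i=1
  ##..# -> #   bit 25 = 1  t=1,i=2
  ##... -> .   bit 24 = 0  t=0,i=3
  #.### -> #   bit 23 = 1  t=0,i=0
  #.##. -> #   bit 22 = 1  t=5,i=5
  #.#.# -> .   bit 21 = 0  t=3,i=2
  #.#.. -> #   bit 20 = 1  t=2,i=2
  #..## -> #   bit 19 = 1  t=3,i=8
  #..#. -> .   bit 18 = 0  t=1,i=3
  #...# -> .   bit 17 = 0  t=1,i=6
  #.... -> #   bit 16 = 1  t=0,i=4
  .#### -> #   bit 15 = 1  t=5,i=15
  .###. -> #   bit 14 = 1  t=0,i=1
  .##.# -> .   bit 13 = 0  t=0,i=15
  .##.. -> #   bit 12 = 1  t=6,i=5
  .#.## -> .   bit 11 = 0  t=6,i=14
  .#.#. -> .   bit 10 = 0  t=2,i=1
  .#..# -> .   bit 9 = 0  t=1,i=9
  .#... -> .   bit 8 = 0  t=1,i=5
  ..### -> .   bit 7 = 0  t=0,i=7
  ..##. -> .   bit 6 = 0  t=0,i=14
  ..#.# -> #   bit 5 = 1  t=2,i=0
  ..#.. -> .   bit 4 = 0  t=1,i=4
  ...## -> .   bit 3 = 0  t=0,i=6
  ...#. -> #   bit 2 = 1  t=1,i=7
  ....# -> .   bit 1 = 0  t=0,i=5
  ..... -> #   bit 0 = 1  t=2,i=10
  bits 11001010110110011101000000100101 = 3403272229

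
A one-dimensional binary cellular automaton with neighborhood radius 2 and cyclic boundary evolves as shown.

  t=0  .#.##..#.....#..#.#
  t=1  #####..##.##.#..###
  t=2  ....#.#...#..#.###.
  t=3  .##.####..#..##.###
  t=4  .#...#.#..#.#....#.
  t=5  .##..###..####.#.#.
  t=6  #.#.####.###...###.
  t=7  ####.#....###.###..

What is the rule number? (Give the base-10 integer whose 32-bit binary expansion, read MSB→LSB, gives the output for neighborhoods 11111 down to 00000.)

  ##### -> .   bit 31 = 0  t=1,i=0
  ####. -> .   bit 30 = 0  t=1,i=3
  ###.# -> .   bit 29 = 0  t=3,i=18
  ###.. -> #   bit 28 = 1  t=1,i=4
  ##.## -> .   bit 27 = 0  t=1,i=9
  ##.#. -> .   bit 26 = 0  t=1,i=12
  ##..# -> .   bit 25 = 0  t=0,i=5
  ##... -> #   bit 24 = 1  t=2,i=18
  #.### -> .   bit 23 = 0  t=2,i=15
  #.##. -> #   bit 22 = 1  t=0,i=3
  #.#.# -> #   bit 21 = 1  t=0,i=1
  #.#.. -> #   bit 20 = 1  t=1,i=13
  #..## -> #   bit 19 = 1  t=1,i=6
  #..#. -> .   bit 18 = 0  t=0,i=6
  #...# -> .   bit 17 = 0  t=2,i=8
  #.... -> .   bit 16 = 0  t=0,i=9
  .#### -> #   bit 15 = 1  t=1,i=17
  .###. -> #   bit 14 = 1  t=2,i=16
  .##.# -> .   bit 13 = 0  t=1,i=8
  .##.. -> #   bit 12 = 1  t=0,i=4
  .#.## -> #   bit 11 = 1  t=0,i=2
  .#.#. -> #   bit 10 = 1  t=0,i=0
  .#..# -> .   bit 9 = 0  t=0,i=14
  .#... -> #   bit 8 = 1  t=0,i=8
  ..### -> #   bit 7 = 1  t=1,i=16
  ..##. -> .   bit 6 = 0  t=1,i=7
  ..#.# -> #   bit 5 = 1  t=0,i=16
  ..#.. -> #   bit 4 = 1  t=0,i=7
  ...## -> #   bit 3 = 1  t=6,i=14
  ...#. -> .   bit 2 = 0  t=0,i=12
  ....# -> #   bit 1 = 1  t=0,i=11
  ..... -> #   bit 0 = 1  t=0,i=10
  bits 00010001011110001101110110111011 = 293133755

293133755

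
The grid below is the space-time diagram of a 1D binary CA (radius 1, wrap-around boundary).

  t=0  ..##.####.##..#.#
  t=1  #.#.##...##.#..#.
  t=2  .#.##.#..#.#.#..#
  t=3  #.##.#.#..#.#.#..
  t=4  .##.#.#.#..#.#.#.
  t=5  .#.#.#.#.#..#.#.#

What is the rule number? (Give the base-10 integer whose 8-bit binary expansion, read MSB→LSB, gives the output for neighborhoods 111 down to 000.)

56

  ###|.  b7=0 t=0,i=6
  ##.|.  b6=0 t=0,i=3
  #.#|#  b5=1 t=0,i=4
  #..|#  b4=1 t=0,i=0
  .##|#  b3=1 t=0,i=2
  .#.|.  b2=0 t=0,i=14
  ..#|.  b1=0 t=0,i=1
  ...|.  b0=0 t=1,i=7
  bits 00111000 = 56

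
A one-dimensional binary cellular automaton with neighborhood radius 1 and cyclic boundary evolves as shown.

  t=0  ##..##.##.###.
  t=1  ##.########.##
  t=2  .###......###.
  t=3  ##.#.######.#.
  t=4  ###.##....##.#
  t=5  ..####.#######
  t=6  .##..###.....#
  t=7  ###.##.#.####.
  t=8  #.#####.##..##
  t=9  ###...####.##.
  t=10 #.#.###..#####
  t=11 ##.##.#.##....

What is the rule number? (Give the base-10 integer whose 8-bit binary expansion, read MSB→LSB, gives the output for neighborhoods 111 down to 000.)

  nb ###: next=.  (t=0,i=11, bit7=0)
  nb ##.: next=#  (t=0,i=1, bit6=1)
  nb #.#: next=#  (t=0,i=6, bit5=1)
  nb #..: next=.  (t=0,i=2, bit4=0)
  nb .##: next=#  (t=0,i=0, bit3=1)
  nb .#.: next=.  (t=3,i=3, bit2=0)
  nb ..#: next=#  (t=0,i=3, bit1=1)
  nb ...: next=#  (t=2,i=5, bit0=1)
  bits 01101011 = 107

107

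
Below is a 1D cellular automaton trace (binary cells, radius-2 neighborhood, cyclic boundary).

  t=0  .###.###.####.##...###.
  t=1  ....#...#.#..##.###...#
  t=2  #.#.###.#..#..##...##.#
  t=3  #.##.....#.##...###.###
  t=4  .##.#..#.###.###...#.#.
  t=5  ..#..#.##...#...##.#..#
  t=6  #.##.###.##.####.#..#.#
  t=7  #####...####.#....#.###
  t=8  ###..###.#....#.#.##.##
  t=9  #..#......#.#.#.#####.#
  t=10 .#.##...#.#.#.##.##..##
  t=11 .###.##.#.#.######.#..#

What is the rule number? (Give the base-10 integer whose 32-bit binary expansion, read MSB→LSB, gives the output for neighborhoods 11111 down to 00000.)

2338499386

  [31] ##### => #  t=7,i=0
  [30] ####. => .  t=0,i=11
  [29] ###.# => .  t=0,i=3
  [28] ###.. => .  t=0,i=21
  [27] ##.## => #  t=0,i=4
  [26] ##.#. => .  t=2,i=1
  [25] ##..# => #  t=0,i=22
  [24] ##... => #  t=0,i=16
  [23] #.### => .  t=0,i=5
  [22] #.##. => #  t=0,i=14
  [21] #.#.# => #  t=2,i=2
  [20] #.#.. => .  t=1,i=10
  [19] #..## => .  t=0,i=0
  [18] #..#. => .  t=2,i=10
  [17] #...# => #  t=0,i=17
  [16] #.... => .  t=1,i=1
  [15] .#### => #  t=0,i=10
  [14] .###. => .  t=0,i=2
  [13] .##.# => #  t=1,i=14
  [12] .##.. => .  t=0,i=15
  [11] .#.## => #  t=2,i=3
  [10] .#.#. => .  t=1,i=9
  [9] .#..# => #  t=1,i=11
  [8] .#... => #  t=1,i=0
  [7] ..### => .  t=0,i=1
  [6] ..##. => .  t=1,i=13
  [5] ..#.# => #  t=1,i=8
  [4] ..#.. => #  t=1,i=4
  [3] ...## => #  t=0,i=18
  [2] ...#. => .  t=1,i=3
  [1] ....# => #  t=1,i=2
  [0] ..... => .  t=3,i=6
  bits 10001011011000101010101100111010 = 2338499386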